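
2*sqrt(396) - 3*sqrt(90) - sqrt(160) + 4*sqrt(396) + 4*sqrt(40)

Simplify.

-5*sqrt(10) + 36*sqrt(11)

2*sqrt(396) = 12*sqrt(11); 3*sqrt(90) = 9*sqrt(10); sqrt(160) = 4*sqrt(10); 4*sqrt(396) = 24*sqrt(11); 4*sqrt(40) = 8*sqrt(10)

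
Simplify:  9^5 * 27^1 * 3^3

3^16

9^5 = 3^10; 27^1 = 3^3; 3^3 = 3^3
Combine exponents: 3^16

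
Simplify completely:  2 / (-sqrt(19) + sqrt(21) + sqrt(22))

Group as (sqrt(21) + sqrt(22)) - sqrt(19); multiply by (sqrt(21) + sqrt(22)) + sqrt(19), then rationalise the remaining surd.

(-12*sqrt(19) + 9*sqrt(22) + 10*sqrt(21) + sqrt(8778))/318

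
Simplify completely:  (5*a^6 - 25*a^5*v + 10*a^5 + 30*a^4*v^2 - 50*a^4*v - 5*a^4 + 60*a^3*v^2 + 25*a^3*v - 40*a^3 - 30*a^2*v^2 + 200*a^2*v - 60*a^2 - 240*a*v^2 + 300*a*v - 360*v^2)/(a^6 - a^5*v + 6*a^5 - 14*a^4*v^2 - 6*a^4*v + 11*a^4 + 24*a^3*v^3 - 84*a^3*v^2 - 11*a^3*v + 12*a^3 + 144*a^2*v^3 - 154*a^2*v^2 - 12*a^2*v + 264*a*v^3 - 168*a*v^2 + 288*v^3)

Factor: 5*a^6 - 25*a^5*v + 10*a^5 + 30*a^4*v^2 - 50*a^4*v - 5*a^4 + 60*a^3*v^2 + 25*a^3*v - 40*a^3 - 30*a^2*v^2 + 200*a^2*v - 60*a^2 - 240*a*v^2 + 300*a*v - 360*v^2 = 5*(a^2 + 2*a + 3)*(a + 2)*(a - 3*v)*(a - 2)*(a - 2*v);  a^6 - a^5*v + 6*a^5 - 14*a^4*v^2 - 6*a^4*v + 11*a^4 + 24*a^3*v^3 - 84*a^3*v^2 - 11*a^3*v + 12*a^3 + 144*a^2*v^3 - 154*a^2*v^2 - 12*a^2*v + 264*a*v^3 - 168*a*v^2 + 288*v^3 = (a + 4)*(a - 3*v)*(a + 4*v)*(a - 2*v)*(a^2 + 2*a + 3)
Cancel the common factors (a^2 + 2*a + 3), (a - 3*v), (a - 2*v).

(5*a^2 - 20)/(a^2 + 4*a*v + 4*a + 16*v)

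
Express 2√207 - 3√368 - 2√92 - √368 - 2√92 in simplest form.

-18*√23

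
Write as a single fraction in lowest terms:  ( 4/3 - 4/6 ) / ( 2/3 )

Numerator: 4/3 - 4/6 = 2/3
Denominator: 2/3 = 2/3
Divide: (2/3) · (3/2) = 1

1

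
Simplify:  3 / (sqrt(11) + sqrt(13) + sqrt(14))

(-3*sqrt(2002) + 15*sqrt(14) + 18*sqrt(13) + 24*sqrt(11))/236

Group as (sqrt(13) + sqrt(14)) + sqrt(11); multiply by (sqrt(13) + sqrt(14)) - sqrt(11), then rationalise the remaining surd.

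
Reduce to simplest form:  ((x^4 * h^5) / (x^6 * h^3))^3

Inside the bracket: (x^-2) * h^2
Raise to the power 3: (x^-6) * h^6

h^6/x^6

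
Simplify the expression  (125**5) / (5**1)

5**14

125**5 = 5**15; 5**1 = 5**1
Combine exponents: 5**14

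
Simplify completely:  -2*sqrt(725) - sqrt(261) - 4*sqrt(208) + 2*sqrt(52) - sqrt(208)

-13*sqrt(29) - 16*sqrt(13)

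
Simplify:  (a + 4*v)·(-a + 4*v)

-a² + 16*v²

(4*v)^2 - (a)^2 = -a² + 16*v².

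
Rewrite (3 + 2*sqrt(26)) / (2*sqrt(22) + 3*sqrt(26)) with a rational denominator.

Multiply numerator and denominator by -2*sqrt(22) + 3*sqrt(26).
Denominator becomes 146; numerator becomes -8*sqrt(143) - 6*sqrt(22) + 9*sqrt(26) + 156.

(-8*sqrt(143) - 6*sqrt(22) + 9*sqrt(26) + 156)/146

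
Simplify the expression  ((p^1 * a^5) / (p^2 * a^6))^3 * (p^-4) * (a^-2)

Inside the bracket: (p^-1) * (a^-1)
Raise to the power 3: (p^-3) * (a^-3)
Multiply by (p^-4) * (a^-2): add exponents.

1/(a^5*p^7)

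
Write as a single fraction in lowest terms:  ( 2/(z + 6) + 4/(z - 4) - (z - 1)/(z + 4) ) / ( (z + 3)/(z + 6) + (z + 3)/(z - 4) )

(-z^3 + 5*z^2 + 66*z + 40)/(2*z^3 + 16*z^2 + 38*z + 24)

Numerator: 2/(z + 6) + 4/(z - 4) - (z - 1)/(z + 4) = (-z^3 + 5*z^2 + 66*z + 40)/(z^3 + 6*z^2 - 16*z - 96)
Denominator: (z + 3)/(z + 6) + (z + 3)/(z - 4) = (2*z^2 + 8*z + 6)/(z^2 + 2*z - 24)
Divide: ((-z^3 + 5*z^2 + 66*z + 40)/(z^3 + 6*z^2 - 16*z - 96)) · ((z^2 + 2*z - 24)/(2*z^2 + 8*z + 6)) = (-z^3 + 5*z^2 + 66*z + 40)/(2*z^3 + 16*z^2 + 38*z + 24)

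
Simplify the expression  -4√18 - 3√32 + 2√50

-14*√2

4√18 = 12*√2; 3√32 = 12*√2; 2√50 = 10*√2
Combine: (-12 - 12 + 10)·√2 = -14*√2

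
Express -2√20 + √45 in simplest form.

-√5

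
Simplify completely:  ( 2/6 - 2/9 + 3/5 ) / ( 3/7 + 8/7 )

224/495

Numerator: 2/6 - 2/9 + 3/5 = 32/45
Denominator: 3/7 + 8/7 = 11/7
Divide: (32/45) · (7/11) = 224/495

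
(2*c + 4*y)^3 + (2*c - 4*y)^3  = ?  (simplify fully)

16*c*(c^2 + 12*y^2)

Write as f((2*c),(4*y)) + f((2*c),-(4*y)) and expand.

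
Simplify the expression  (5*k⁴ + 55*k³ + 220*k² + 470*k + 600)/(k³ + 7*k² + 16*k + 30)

5*k + 20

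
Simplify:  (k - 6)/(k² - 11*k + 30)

1/(k - 5)

Factor: k² - 11*k + 30 = (k - 6)·(k - 5)
Cancel the common factor (k - 6).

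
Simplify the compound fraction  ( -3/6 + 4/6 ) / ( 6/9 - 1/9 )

3/10

Numerator: -3/6 + 4/6 = 1/6
Denominator: 6/9 - 1/9 = 5/9
Divide: (1/6) · (9/5) = 3/10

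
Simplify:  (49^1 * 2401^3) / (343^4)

49^1 = 7^2; 2401^3 = 7^12; 343^4 = 7^12
Combine exponents: 7^2

7^2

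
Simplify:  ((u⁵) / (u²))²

Inside the bracket: u³
Raise to the power 2: u⁶

u⁶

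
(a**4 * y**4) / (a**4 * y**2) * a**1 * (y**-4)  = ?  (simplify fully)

Quotient: y**2
Multiply by a**1 * (y**-4): add exponents.

a/y**2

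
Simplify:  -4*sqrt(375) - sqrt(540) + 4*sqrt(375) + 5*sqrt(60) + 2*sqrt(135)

4*sqrt(375) = 20*sqrt(15); sqrt(540) = 6*sqrt(15); 4*sqrt(375) = 20*sqrt(15); 5*sqrt(60) = 10*sqrt(15); 2*sqrt(135) = 6*sqrt(15)

10*sqrt(15)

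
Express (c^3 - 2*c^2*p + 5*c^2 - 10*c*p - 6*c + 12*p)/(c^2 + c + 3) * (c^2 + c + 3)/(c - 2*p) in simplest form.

c^2 + 5*c - 6

Factor: c^3 - 2*c^2*p + 5*c^2 - 10*c*p - 6*c + 12*p = (c + 6)*(c - 1)*(c - 2*p)
Cancel the common factors (c^2 + c + 3), (c - 2*p).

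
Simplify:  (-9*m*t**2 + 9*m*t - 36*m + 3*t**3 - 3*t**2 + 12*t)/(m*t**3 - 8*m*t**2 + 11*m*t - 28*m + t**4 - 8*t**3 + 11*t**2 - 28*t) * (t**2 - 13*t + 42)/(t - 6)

Factor: -9*m*t**2 + 9*m*t - 36*m + 3*t**3 - 3*t**2 + 12*t = 3*(-3*m + t)*(t**2 - t + 4);  m*t**3 - 8*m*t**2 + 11*m*t - 28*m + t**4 - 8*t**3 + 11*t**2 - 28*t = (t - 7)*(m + t)*(t**2 - t + 4);  t**2 - 13*t + 42 = (t - 7)*(t - 6)
Cancel the common factors (t**2 - t + 4), (t - 6), (t - 7).

(-9*m + 3*t)/(m + t)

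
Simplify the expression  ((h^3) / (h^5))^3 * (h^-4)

Inside the bracket: (h^-2)
Raise to the power 3: (h^-6)
Multiply by (h^-4): add exponents.

h^(-10)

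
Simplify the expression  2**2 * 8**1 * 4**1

2**2 = 2**2; 8**1 = 2**3; 4**1 = 2**2
Combine exponents: 2**7

2**7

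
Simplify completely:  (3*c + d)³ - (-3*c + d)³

Write as f(d,(3*c)) - f(d,-(3*c)) and expand.

18*c*(3*c² + d²)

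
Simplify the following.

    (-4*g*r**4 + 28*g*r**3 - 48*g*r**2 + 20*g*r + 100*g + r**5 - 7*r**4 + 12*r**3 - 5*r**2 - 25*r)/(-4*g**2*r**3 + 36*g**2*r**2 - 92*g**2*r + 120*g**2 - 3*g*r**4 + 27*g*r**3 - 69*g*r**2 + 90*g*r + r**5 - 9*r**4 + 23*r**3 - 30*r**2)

(r**2 - 4*r - 5)/(g*r - 6*g + r**2 - 6*r)

Factor: -4*g*r**4 + 28*g*r**3 - 48*g*r**2 + 20*g*r + 100*g + r**5 - 7*r**4 + 12*r**3 - 5*r**2 - 25*r = (-4*g + r)*(r + 1)*(r**2 - 3*r + 5)*(r - 5);  -4*g**2*r**3 + 36*g**2*r**2 - 92*g**2*r + 120*g**2 - 3*g*r**4 + 27*g*r**3 - 69*g*r**2 + 90*g*r + r**5 - 9*r**4 + 23*r**3 - 30*r**2 = (r - 6)*(g + r)*(r**2 - 3*r + 5)*(-4*g + r)
Cancel the common factors (r**2 - 3*r + 5), (-4*g + r).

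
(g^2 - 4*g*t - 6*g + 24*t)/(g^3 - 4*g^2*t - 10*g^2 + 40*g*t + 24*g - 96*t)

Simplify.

Factor: g^2 - 4*g*t - 6*g + 24*t = (g - 4*t)*(g - 6);  g^3 - 4*g^2*t - 10*g^2 + 40*g*t + 24*g - 96*t = (g - 4*t)*(g - 4)*(g - 6)
Cancel the common factors (g - 4*t), (g - 6).

1/(g - 4)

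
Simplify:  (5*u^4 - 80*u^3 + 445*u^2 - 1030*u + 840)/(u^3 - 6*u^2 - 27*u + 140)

Factor: 5*u^4 - 80*u^3 + 445*u^2 - 1030*u + 840 = 5*(u - 4)*(u - 2)*(u - 7)*(u - 3);  u^3 - 6*u^2 - 27*u + 140 = (u - 7)*(u - 4)*(u + 5)
Cancel the common factors (u - 7), (u - 4).

(5*u^2 - 25*u + 30)/(u + 5)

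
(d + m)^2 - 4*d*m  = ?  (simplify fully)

(d - m)^2

Expand the square and combine the 4*d*m term.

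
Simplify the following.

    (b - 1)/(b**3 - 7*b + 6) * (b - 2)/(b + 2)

Factor: b**3 - 7*b + 6 = (b - 2)*(b + 3)*(b - 1)
Cancel the common factors (b - 1), (b - 2).

1/(b**2 + 5*b + 6)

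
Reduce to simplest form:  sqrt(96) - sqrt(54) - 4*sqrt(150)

sqrt(96) = 4*sqrt(6); sqrt(54) = 3*sqrt(6); 4*sqrt(150) = 20*sqrt(6)
Combine: (4 - 3 - 20)·sqrt(6) = -19*sqrt(6)

-19*sqrt(6)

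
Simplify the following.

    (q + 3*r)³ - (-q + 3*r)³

2*q*(q² + 27*r²)

Write as f((3*r),q) - f((3*r),-q) and expand.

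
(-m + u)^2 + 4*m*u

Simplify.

After expansion: m^2 + 2*m*u + u^2 — a perfect-square trinomial.

(m + u)^2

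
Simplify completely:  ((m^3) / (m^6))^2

m^(-6)

Inside the bracket: (m^-3)
Raise to the power 2: (m^-6)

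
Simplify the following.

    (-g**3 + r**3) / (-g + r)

g**2 + g*r + r**2

Apply the difference-of-cubes factorisation and cancel (-g + r).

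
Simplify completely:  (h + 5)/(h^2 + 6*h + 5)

1/(h + 1)

Factor: h^2 + 6*h + 5 = (h + 1)*(h + 5)
Cancel the common factor (h + 5).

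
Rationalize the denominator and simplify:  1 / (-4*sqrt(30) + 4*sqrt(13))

(-sqrt(30) - sqrt(13))/68

Multiply numerator and denominator by 4*sqrt(13) + 4*sqrt(30).
Denominator becomes -272; numerator becomes 4*sqrt(13) + 4*sqrt(30).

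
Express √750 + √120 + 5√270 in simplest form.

√750 = 5*√30; √120 = 2*√30; 5√270 = 15*√30
Combine: (5 + 2 + 15)·√30 = 22*√30

22*√30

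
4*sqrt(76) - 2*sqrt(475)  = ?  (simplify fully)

4*sqrt(76) = 8*sqrt(19); 2*sqrt(475) = 10*sqrt(19)
Combine: (8 - 10)·sqrt(19) = -2*sqrt(19)

-2*sqrt(19)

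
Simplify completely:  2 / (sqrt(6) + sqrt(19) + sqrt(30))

Group as (sqrt(6) + sqrt(30)) + sqrt(19); multiply by (sqrt(6) + sqrt(30)) - sqrt(19), then rationalise the remaining surd.

(-24*sqrt(95) - 10*sqrt(30) + 34*sqrt(19) + 86*sqrt(6))/431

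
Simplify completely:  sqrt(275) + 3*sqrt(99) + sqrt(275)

19*sqrt(11)

sqrt(275) = 5*sqrt(11); 3*sqrt(99) = 9*sqrt(11); sqrt(275) = 5*sqrt(11)
Combine: (5 + 9 + 5)·sqrt(11) = 19*sqrt(11)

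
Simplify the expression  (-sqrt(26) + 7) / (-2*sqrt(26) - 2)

(-8*sqrt(26) + 33)/50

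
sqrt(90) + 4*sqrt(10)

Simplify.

7*sqrt(10)

sqrt(90) = 3*sqrt(10); 4*sqrt(10) = 4*sqrt(10)
Combine: (3 + 4)·sqrt(10) = 7*sqrt(10)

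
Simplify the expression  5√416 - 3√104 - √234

5√416 = 20*√26; 3√104 = 6*√26; √234 = 3*√26
Combine: (20 - 6 - 3)·√26 = 11*√26

11*√26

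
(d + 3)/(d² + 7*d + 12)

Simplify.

1/(d + 4)

Factor: d² + 7*d + 12 = (d + 4)·(d + 3)
Cancel the common factor (d + 3).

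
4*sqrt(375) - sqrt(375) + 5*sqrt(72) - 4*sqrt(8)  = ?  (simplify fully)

22*sqrt(2) + 15*sqrt(15)

4*sqrt(375) = 20*sqrt(15); sqrt(375) = 5*sqrt(15); 5*sqrt(72) = 30*sqrt(2); 4*sqrt(8) = 8*sqrt(2)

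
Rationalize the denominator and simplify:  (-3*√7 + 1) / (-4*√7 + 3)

Multiply numerator and denominator by 3 + 4*√7.
Denominator becomes -103; numerator becomes -81 - 5*√7.

(5*√7 + 81)/103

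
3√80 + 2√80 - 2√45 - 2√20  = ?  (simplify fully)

10*√5

3√80 = 12*√5; 2√80 = 8*√5; 2√45 = 6*√5; 2√20 = 4*√5
Combine: (12 + 8 - 6 - 4)·√5 = 10*√5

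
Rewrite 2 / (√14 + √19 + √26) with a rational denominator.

(-8*√1729 + 14*√26 + 42*√19 + 62*√14)/1015

Group as (√19 + √26) + √14; multiply by (√19 + √26) - √14, then rationalise the remaining surd.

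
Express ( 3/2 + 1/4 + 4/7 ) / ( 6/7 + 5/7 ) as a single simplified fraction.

65/44

Numerator: 3/2 + 1/4 + 4/7 = 65/28
Denominator: 6/7 + 5/7 = 11/7
Divide: (65/28) · (7/11) = 65/44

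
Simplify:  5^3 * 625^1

5^3 = 5^3; 625^1 = 5^4
Combine exponents: 5^7

5^7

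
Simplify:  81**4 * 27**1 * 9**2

81**4 = 3**16; 27**1 = 3**3; 9**2 = 3**4
Combine exponents: 3**23

3**23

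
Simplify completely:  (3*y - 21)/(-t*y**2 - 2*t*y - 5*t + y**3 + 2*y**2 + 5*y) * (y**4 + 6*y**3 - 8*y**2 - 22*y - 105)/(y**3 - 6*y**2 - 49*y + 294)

Factor: 3*y - 21 = 3*(y - 7);  -t*y**2 - 2*t*y - 5*t + y**3 + 2*y**2 + 5*y = (-t + y)*(y**2 + 2*y + 5);  y**4 + 6*y**3 - 8*y**2 - 22*y - 105 = (y - 3)*(y**2 + 2*y + 5)*(y + 7);  y**3 - 6*y**2 - 49*y + 294 = (y + 7)*(y - 7)*(y - 6)
Cancel the common factors (y**2 + 2*y + 5), (y + 7), (y - 7).

(3*y - 9)/(-t*y + 6*t + y**2 - 6*y)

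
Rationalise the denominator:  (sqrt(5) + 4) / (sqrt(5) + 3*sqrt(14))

Multiply numerator and denominator by -3*sqrt(14) + sqrt(5).
Denominator becomes -121; numerator becomes -12*sqrt(14) - 3*sqrt(70) + 5 + 4*sqrt(5).

(-4*sqrt(5) - 5 + 3*sqrt(70) + 12*sqrt(14))/121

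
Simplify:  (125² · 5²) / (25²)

125² = 5^6; 5² = 5^2; 25² = 5^4
Combine exponents: 5^4

5^4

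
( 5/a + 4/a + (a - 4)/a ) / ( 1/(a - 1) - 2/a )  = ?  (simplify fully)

Numerator: 5/a + 4/a + (a - 4)/a = (a + 5)/a
Denominator: 1/(a - 1) - 2/a = (-a + 2)/(a² - a)
Divide: ((a + 5)/a) · ((a² - a)/(-a + 2)) = (-a² - 4*a + 5)/(a - 2)

(-a² - 4*a + 5)/(a - 2)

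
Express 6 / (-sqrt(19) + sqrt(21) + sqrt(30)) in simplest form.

(-48*sqrt(19) + 15*sqrt(30) + 42*sqrt(21) + 9*sqrt(1330))/374

Group as (sqrt(21) + sqrt(30)) - sqrt(19); multiply by (sqrt(21) + sqrt(30)) + sqrt(19), then rationalise the remaining surd.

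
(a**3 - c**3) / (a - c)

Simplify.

a**3 - c**3 = (a - c)(a**2 + a*c + c**2).

a**2 + a*c + c**2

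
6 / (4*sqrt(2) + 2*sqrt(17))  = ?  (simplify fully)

Multiply numerator and denominator by -2*sqrt(17) + 4*sqrt(2).
Denominator becomes -36; numerator becomes -12*sqrt(17) + 24*sqrt(2).

(-2*sqrt(2) + sqrt(17))/3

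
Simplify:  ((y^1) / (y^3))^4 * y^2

y^(-6)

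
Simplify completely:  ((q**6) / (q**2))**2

q**8

Inside the bracket: q**4
Raise to the power 2: q**8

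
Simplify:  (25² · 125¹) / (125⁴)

25² = 5^4; 125¹ = 5^3; 125⁴ = 5^12
Combine exponents: 5^(-5)

5^(-5)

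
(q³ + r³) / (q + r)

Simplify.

q² - q*r + r²

Apply the sum-of-cubes factorisation and cancel (q + r).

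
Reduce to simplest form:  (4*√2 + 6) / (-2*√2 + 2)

-5*√2 - 7

Multiply numerator and denominator by 2 + 2*√2.
Denominator becomes -4; numerator becomes 28 + 20*√2.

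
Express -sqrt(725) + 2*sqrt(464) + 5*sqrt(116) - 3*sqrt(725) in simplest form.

-2*sqrt(29)

sqrt(725) = 5*sqrt(29); 2*sqrt(464) = 8*sqrt(29); 5*sqrt(116) = 10*sqrt(29); 3*sqrt(725) = 15*sqrt(29)
Combine: (-5 + 8 + 10 - 15)·sqrt(29) = -2*sqrt(29)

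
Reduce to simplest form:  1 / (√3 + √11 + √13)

Group as (√3 + √11) + √13; multiply by (√3 + √11) - √13, then rationalise the remaining surd.

(-2*√429 + √13 + 5*√11 + 21*√3)/131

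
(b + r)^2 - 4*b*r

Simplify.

After expansion: b^2 - 2*b*r + r^2 — a perfect-square trinomial.

(b - r)^2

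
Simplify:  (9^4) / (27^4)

3^(-4)

9^4 = 3^8; 27^4 = 3^12
Combine exponents: 3^(-4)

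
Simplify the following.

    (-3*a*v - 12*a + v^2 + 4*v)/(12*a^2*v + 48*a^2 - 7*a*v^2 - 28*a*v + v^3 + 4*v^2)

Factor: -3*a*v - 12*a + v^2 + 4*v = (v + 4)*(-3*a + v);  12*a^2*v + 48*a^2 - 7*a*v^2 - 28*a*v + v^3 + 4*v^2 = (v + 4)*(-4*a + v)*(-3*a + v)
Cancel the common factors (-3*a + v), (v + 4).

1/(-4*a + v)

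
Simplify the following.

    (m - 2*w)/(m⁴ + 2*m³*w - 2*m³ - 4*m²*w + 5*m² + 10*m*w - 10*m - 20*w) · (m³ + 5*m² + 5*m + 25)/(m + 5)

Factor: m⁴ + 2*m³*w - 2*m³ - 4*m²*w + 5*m² + 10*m*w - 10*m - 20*w = (m - 2)·(m² + 5)·(m + 2*w);  m³ + 5*m² + 5*m + 25 = (m² + 5)·(m + 5)
Cancel the common factors (m² + 5), (m + 5).

(m - 2*w)/(m² + 2*m*w - 2*m - 4*w)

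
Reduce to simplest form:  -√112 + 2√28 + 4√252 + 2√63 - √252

24*√7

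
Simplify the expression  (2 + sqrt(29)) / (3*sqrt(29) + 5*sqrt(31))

(-87 - 6*sqrt(29) + 10*sqrt(31) + 5*sqrt(899))/514

Multiply numerator and denominator by -5*sqrt(31) + 3*sqrt(29).
Denominator becomes -514; numerator becomes -5*sqrt(899) - 10*sqrt(31) + 6*sqrt(29) + 87.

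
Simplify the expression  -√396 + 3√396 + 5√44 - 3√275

√396 = 6*√11; 3√396 = 18*√11; 5√44 = 10*√11; 3√275 = 15*√11
Combine: (-6 + 18 + 10 - 15)·√11 = 7*√11

7*√11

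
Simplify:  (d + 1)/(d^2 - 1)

Factor: d^2 - 1 = (d + 1)*(d - 1)
Cancel the common factor (d + 1).

1/(d - 1)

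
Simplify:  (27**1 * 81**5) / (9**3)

3**17

27**1 = 3**3; 81**5 = 3**20; 9**3 = 3**6
Combine exponents: 3**17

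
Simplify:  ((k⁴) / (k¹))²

k⁶

Inside the bracket: k³
Raise to the power 2: k⁶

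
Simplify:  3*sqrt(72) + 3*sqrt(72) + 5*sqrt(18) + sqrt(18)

54*sqrt(2)

3*sqrt(72) = 18*sqrt(2); 3*sqrt(72) = 18*sqrt(2); 5*sqrt(18) = 15*sqrt(2); sqrt(18) = 3*sqrt(2)
Combine: (18 + 18 + 15 + 3)·sqrt(2) = 54*sqrt(2)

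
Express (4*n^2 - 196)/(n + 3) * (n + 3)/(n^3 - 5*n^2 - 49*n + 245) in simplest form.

4/(n - 5)

Factor: 4*n^2 - 196 = 4*(n - 7)*(n + 7);  n^3 - 5*n^2 - 49*n + 245 = (n - 7)*(n - 5)*(n + 7)
Cancel the common factors (n - 7), (n + 3), (n + 7).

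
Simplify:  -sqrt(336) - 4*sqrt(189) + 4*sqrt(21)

sqrt(336) = 4*sqrt(21); 4*sqrt(189) = 12*sqrt(21); 4*sqrt(21) = 4*sqrt(21)
Combine: (-4 - 12 + 4)·sqrt(21) = -12*sqrt(21)

-12*sqrt(21)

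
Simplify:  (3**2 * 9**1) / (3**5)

3**(-1)

3**2 = 3**2; 9**1 = 3**2; 3**5 = 3**5
Combine exponents: 3**(-1)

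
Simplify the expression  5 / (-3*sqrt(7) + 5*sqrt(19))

(15*sqrt(7) + 25*sqrt(19))/412

Multiply numerator and denominator by 3*sqrt(7) + 5*sqrt(19).
Denominator becomes 412; numerator becomes 15*sqrt(7) + 25*sqrt(19).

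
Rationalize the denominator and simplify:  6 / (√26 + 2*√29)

Multiply numerator and denominator by -√26 + 2*√29.
Denominator becomes 90; numerator becomes -6*√26 + 12*√29.

(-√26 + 2*√29)/15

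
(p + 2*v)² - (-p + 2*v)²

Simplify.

Binomially expand both and collect terms in (2*v), p.

8*p*v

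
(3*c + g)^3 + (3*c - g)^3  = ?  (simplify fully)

18*c*(3*c^2 + g^2)

Binomially expand both and collect terms in (3*c), g.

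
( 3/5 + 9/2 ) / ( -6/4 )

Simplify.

Numerator: 3/5 + 9/2 = 51/10
Denominator: -6/4 = -3/2
Divide: (51/10) · (-2/3) = -17/5

-17/5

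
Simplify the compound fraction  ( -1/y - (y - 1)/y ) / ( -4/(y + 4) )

Numerator: -1/y - (y - 1)/y = -1
Denominator: -4/(y + 4) = -4/(y + 4)
Divide: (-1) · (-y/4 - 1) = y/4 + 1

y/4 + 1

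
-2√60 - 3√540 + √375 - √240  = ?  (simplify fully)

2√60 = 4*√15; 3√540 = 18*√15; √375 = 5*√15; √240 = 4*√15
Combine: (-4 - 18 + 5 - 4)·√15 = -21*√15

-21*√15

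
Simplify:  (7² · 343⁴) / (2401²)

7^6

7² = 7^2; 343⁴ = 7^12; 2401² = 7^8
Combine exponents: 7^6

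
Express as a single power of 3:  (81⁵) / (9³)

3^14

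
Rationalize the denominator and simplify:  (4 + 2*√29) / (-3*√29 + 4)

(-38 - 4*√29)/49

Multiply numerator and denominator by 4 + 3*√29.
Denominator becomes -245; numerator becomes 20*√29 + 190.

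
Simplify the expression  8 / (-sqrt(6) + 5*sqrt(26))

Multiply numerator and denominator by sqrt(6) + 5*sqrt(26).
Denominator becomes 644; numerator becomes 8*sqrt(6) + 40*sqrt(26).

(2*sqrt(6) + 10*sqrt(26))/161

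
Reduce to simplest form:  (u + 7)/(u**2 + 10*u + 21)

1/(u + 3)

Factor: u**2 + 10*u + 21 = (u + 3)*(u + 7)
Cancel the common factor (u + 7).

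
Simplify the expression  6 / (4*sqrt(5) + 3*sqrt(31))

(-24*sqrt(5) + 18*sqrt(31))/199

Multiply numerator and denominator by -4*sqrt(5) + 3*sqrt(31).
Denominator becomes 199; numerator becomes -24*sqrt(5) + 18*sqrt(31).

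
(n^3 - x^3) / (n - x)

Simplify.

n^3 - x^3 = (n - x)(n^2 + n*x + x^2).

n^2 + n*x + x^2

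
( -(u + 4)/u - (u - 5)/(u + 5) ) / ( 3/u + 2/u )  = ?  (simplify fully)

(-2*u^2 - 4*u - 20)/(5*u + 25)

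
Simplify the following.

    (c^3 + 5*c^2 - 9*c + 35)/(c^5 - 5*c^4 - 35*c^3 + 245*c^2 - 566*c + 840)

1/(c^2 - 10*c + 24)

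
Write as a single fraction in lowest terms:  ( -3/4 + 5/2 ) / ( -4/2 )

Numerator: -3/4 + 5/2 = 7/4
Denominator: -4/2 = -2
Divide: (7/4) · (-1/2) = -7/8

-7/8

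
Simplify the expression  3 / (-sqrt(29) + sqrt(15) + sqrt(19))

Group as (sqrt(15) + sqrt(19)) - sqrt(29); multiply by (sqrt(15) + sqrt(19)) + sqrt(29), then rationalise the remaining surd.

(-15*sqrt(29) + 75*sqrt(19) + 99*sqrt(15) + 6*sqrt(8265))/1115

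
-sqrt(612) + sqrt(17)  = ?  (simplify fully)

-5*sqrt(17)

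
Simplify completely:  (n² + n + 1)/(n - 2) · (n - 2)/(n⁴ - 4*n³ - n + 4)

1/(n² - 5*n + 4)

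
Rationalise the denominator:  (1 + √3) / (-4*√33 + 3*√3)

(-12*√11 - 4*√33 - 9 - 3*√3)/501

Multiply numerator and denominator by 3*√3 + 4*√33.
Denominator becomes -501; numerator becomes 3*√3 + 9 + 4*√33 + 12*√11.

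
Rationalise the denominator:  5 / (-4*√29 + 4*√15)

(-5*√29 - 5*√15)/56

Multiply numerator and denominator by 4*√15 + 4*√29.
Denominator becomes -224; numerator becomes 20*√15 + 20*√29.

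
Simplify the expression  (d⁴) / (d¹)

Quotient: d³

d³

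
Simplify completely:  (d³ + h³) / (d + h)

d² - d*h + h²

Apply the sum-of-cubes factorisation and cancel (d + h).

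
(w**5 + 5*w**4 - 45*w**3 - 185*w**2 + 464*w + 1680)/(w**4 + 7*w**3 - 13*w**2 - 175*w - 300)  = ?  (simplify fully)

(w**2 + 3*w - 28)/(w + 5)

Factor: w**5 + 5*w**4 - 45*w**3 - 185*w**2 + 464*w + 1680 = (w + 3)*(w + 7)*(w + 4)*(w - 5)*(w - 4);  w**4 + 7*w**3 - 13*w**2 - 175*w - 300 = (w - 5)*(w + 5)*(w + 3)*(w + 4)
Cancel the common factors (w + 3), (w - 5), (w + 4).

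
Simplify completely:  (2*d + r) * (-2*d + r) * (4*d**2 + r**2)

-16*d**4 + r**4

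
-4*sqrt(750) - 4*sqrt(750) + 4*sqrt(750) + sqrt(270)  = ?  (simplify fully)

4*sqrt(750) = 20*sqrt(30); 4*sqrt(750) = 20*sqrt(30); 4*sqrt(750) = 20*sqrt(30); sqrt(270) = 3*sqrt(30)
Combine: (-20 - 20 + 20 + 3)·sqrt(30) = -17*sqrt(30)

-17*sqrt(30)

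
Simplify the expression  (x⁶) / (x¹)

Quotient: x⁵

x⁵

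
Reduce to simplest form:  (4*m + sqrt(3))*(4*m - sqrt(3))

(4*m)^2 - (sqrt(3))^2 = 16*m^2 - 3.

16*m^2 - 3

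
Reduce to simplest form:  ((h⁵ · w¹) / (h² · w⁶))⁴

h^12/w^20

Inside the bracket: h³ · (w^-5)
Raise to the power 4: h^12 · (w^-20)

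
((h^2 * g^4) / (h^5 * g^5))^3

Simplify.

1/(g^3*h^9)

Inside the bracket: (h^-3) * (g^-1)
Raise to the power 3: (h^-9) * (g^-3)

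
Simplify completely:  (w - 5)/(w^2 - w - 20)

1/(w + 4)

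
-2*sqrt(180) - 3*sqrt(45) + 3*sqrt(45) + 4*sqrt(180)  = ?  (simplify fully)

12*sqrt(5)

2*sqrt(180) = 12*sqrt(5); 3*sqrt(45) = 9*sqrt(5); 3*sqrt(45) = 9*sqrt(5); 4*sqrt(180) = 24*sqrt(5)
Combine: (-12 - 9 + 9 + 24)·sqrt(5) = 12*sqrt(5)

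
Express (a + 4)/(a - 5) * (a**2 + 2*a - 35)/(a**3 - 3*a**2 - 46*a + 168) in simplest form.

(a + 4)/(a**2 - 10*a + 24)

Factor: a**2 + 2*a - 35 = (a + 7)*(a - 5);  a**3 - 3*a**2 - 46*a + 168 = (a + 7)*(a - 4)*(a - 6)
Cancel the common factors (a - 5), (a + 7).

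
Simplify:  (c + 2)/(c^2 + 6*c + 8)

Factor: c^2 + 6*c + 8 = (c + 2)*(c + 4)
Cancel the common factor (c + 2).

1/(c + 4)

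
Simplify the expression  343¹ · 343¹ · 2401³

343¹ = 7^3; 343¹ = 7^3; 2401³ = 7^12
Combine exponents: 7^18

7^18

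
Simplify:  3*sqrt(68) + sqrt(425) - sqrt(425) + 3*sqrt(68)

3*sqrt(68) = 6*sqrt(17); sqrt(425) = 5*sqrt(17); sqrt(425) = 5*sqrt(17); 3*sqrt(68) = 6*sqrt(17)
Combine: (6 + 5 - 5 + 6)·sqrt(17) = 12*sqrt(17)

12*sqrt(17)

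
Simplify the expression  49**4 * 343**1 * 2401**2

7**19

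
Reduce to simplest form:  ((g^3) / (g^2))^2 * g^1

Inside the bracket: g^1
Raise to the power 2: g^2
Multiply by g^1: add exponents.

g^3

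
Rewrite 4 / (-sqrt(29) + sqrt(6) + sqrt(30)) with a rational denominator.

Group as (sqrt(6) + sqrt(30)) - sqrt(29); multiply by (sqrt(6) + sqrt(30)) + sqrt(29), then rationalise the remaining surd.

(-28*sqrt(29) + 20*sqrt(30) + 212*sqrt(6) + 48*sqrt(145))/671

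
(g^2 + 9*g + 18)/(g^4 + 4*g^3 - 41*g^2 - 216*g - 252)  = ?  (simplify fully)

Factor: g^2 + 9*g + 18 = (g + 3)*(g + 6);  g^4 + 4*g^3 - 41*g^2 - 216*g - 252 = (g + 6)*(g - 7)*(g + 2)*(g + 3)
Cancel the common factors (g + 3), (g + 6).

1/(g^2 - 5*g - 14)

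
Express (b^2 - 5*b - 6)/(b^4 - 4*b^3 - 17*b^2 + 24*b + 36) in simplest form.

Factor: b^2 - 5*b - 6 = (b + 1)*(b - 6);  b^4 - 4*b^3 - 17*b^2 + 24*b + 36 = (b + 3)*(b - 2)*(b + 1)*(b - 6)
Cancel the common factors (b + 1), (b - 6).

1/(b^2 + b - 6)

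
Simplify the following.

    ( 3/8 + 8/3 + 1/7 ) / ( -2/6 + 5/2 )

535/364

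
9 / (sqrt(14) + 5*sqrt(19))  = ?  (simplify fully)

Multiply numerator and denominator by -sqrt(14) + 5*sqrt(19).
Denominator becomes 461; numerator becomes -9*sqrt(14) + 45*sqrt(19).

(-9*sqrt(14) + 45*sqrt(19))/461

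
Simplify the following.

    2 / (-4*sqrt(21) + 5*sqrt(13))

(-8*sqrt(21) - 10*sqrt(13))/11

Multiply numerator and denominator by 5*sqrt(13) + 4*sqrt(21).
Denominator becomes -11; numerator becomes 10*sqrt(13) + 8*sqrt(21).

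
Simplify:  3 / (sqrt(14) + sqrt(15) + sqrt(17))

Group as (sqrt(14) + sqrt(17)) + sqrt(15); multiply by (sqrt(14) + sqrt(17)) - sqrt(15), then rationalise the remaining surd.

(-sqrt(3570) + 6*sqrt(17) + 8*sqrt(15) + 9*sqrt(14))/116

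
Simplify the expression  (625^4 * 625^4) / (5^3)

625^4 = 5^16; 625^4 = 5^16; 5^3 = 5^3
Combine exponents: 5^29

5^29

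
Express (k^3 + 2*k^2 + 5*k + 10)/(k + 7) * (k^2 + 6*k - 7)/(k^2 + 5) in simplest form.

Factor: k^3 + 2*k^2 + 5*k + 10 = (k + 2)*(k^2 + 5);  k^2 + 6*k - 7 = (k - 1)*(k + 7)
Cancel the common factors (k^2 + 5), (k + 7).

k^2 + k - 2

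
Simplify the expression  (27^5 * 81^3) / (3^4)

27^5 = 3^15; 81^3 = 3^12; 3^4 = 3^4
Combine exponents: 3^23

3^23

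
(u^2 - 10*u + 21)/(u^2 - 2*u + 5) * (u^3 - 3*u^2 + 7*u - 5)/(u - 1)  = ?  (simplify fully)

Factor: u^2 - 10*u + 21 = (u - 3)*(u - 7);  u^3 - 3*u^2 + 7*u - 5 = (u^2 - 2*u + 5)*(u - 1)
Cancel the common factors (u^2 - 2*u + 5), (u - 1).

u^2 - 10*u + 21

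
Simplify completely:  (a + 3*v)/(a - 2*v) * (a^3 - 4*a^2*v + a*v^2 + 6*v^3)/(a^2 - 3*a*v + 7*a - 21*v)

(a^2 + 4*a*v + 3*v^2)/(a + 7)

Factor: a^3 - 4*a^2*v + a*v^2 + 6*v^3 = (a - 3*v)*(a - 2*v)*(a + v);  a^2 - 3*a*v + 7*a - 21*v = (a + 7)*(a - 3*v)
Cancel the common factors (a - 3*v), (a - 2*v).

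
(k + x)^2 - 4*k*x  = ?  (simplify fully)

Expand the square and combine the 4*k*x term.

(k - x)^2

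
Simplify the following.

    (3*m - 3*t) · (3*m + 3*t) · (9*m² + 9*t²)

Pair the conjugate factors: ((3*m)+(3*t))((3*m)-(3*t)) = 9*m² - 9*t², then repeat with the next factor.

81*m⁴ - 81*t⁴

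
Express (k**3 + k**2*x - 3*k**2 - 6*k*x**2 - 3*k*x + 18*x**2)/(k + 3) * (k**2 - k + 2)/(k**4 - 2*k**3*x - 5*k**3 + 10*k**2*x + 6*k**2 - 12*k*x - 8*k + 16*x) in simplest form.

Factor: k**3 + k**2*x - 3*k**2 - 6*k*x**2 - 3*k*x + 18*x**2 = (k - 3)*(k + 3*x)*(k - 2*x);  k**4 - 2*k**3*x - 5*k**3 + 10*k**2*x + 6*k**2 - 12*k*x - 8*k + 16*x = (k - 2*x)*(k**2 - k + 2)*(k - 4)
Cancel the common factors (k**2 - k + 2), (k - 2*x).

(k**2 + 3*k*x - 3*k - 9*x)/(k**2 - k - 12)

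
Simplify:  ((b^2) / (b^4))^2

Inside the bracket: (b^-2)
Raise to the power 2: (b^-4)

b^(-4)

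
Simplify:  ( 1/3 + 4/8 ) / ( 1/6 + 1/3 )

5/3

Numerator: 1/3 + 4/8 = 5/6
Denominator: 1/6 + 1/3 = 1/2
Divide: (5/6) · (2) = 5/3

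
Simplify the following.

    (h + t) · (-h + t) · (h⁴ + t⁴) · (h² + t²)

-h⁸ + t⁸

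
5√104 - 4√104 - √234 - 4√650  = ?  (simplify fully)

-21*√26

5√104 = 10*√26; 4√104 = 8*√26; √234 = 3*√26; 4√650 = 20*√26
Combine: (10 - 8 - 3 - 20)·√26 = -21*√26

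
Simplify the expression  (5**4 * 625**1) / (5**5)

5**4 = 5**4; 625**1 = 5**4; 5**5 = 5**5
Combine exponents: 5**3

5**3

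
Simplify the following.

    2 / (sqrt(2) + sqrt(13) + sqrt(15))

(-sqrt(390) + 2*sqrt(13) + 13*sqrt(2))/26

Group as (sqrt(2) + sqrt(15)) + sqrt(13); multiply by (sqrt(2) + sqrt(15)) - sqrt(13), then rationalise the remaining surd.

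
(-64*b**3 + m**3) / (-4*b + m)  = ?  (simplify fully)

16*b**2 + 4*b*m + m**2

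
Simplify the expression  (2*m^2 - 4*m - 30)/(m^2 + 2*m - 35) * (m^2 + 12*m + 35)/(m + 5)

Factor: 2*m^2 - 4*m - 30 = 2*(m - 5)*(m + 3);  m^2 + 2*m - 35 = (m + 7)*(m - 5);  m^2 + 12*m + 35 = (m + 5)*(m + 7)
Cancel the common factors (m + 7), (m + 5), (m - 5).

2*m + 6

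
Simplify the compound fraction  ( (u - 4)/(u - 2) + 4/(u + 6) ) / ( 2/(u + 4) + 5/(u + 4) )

Numerator: (u - 4)/(u - 2) + 4/(u + 6) = (u² + 6*u - 32)/(u² + 4*u - 12)
Denominator: 2/(u + 4) + 5/(u + 4) = 7/(u + 4)
Divide: ((u² + 6*u - 32)/(u² + 4*u - 12)) · (u/7 + 4/7) = (u³ + 10*u² - 8*u - 128)/(7*u² + 28*u - 84)

(u³ + 10*u² - 8*u - 128)/(7*u² + 28*u - 84)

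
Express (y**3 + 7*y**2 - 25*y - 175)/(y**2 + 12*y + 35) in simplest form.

y - 5

Factor: y**3 + 7*y**2 - 25*y - 175 = (y - 5)*(y + 5)*(y + 7);  y**2 + 12*y + 35 = (y + 7)*(y + 5)
Cancel the common factors (y + 7), (y + 5).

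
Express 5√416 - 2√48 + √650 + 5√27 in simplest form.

7*√3 + 25*√26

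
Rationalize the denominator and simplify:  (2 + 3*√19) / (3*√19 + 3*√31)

(-57 - 2*√19 + 2*√31 + 3*√589)/36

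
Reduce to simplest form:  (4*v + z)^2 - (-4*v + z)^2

Only the odd-power cross terms survive.

16*v*z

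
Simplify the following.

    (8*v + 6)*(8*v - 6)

64*v**2 - 36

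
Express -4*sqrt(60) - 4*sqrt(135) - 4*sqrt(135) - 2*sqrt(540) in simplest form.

-44*sqrt(15)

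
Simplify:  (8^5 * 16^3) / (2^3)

8^5 = 2^15; 16^3 = 2^12; 2^3 = 2^3
Combine exponents: 2^24

2^24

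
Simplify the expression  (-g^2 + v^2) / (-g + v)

g + v

Difference of squares: factor out (-g + v).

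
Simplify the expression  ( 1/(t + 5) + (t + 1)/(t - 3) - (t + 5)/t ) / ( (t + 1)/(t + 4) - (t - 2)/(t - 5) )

Numerator: 1/(t + 5) + (t + 1)/(t - 3) - (t + 5)/t = (7*t + 75)/(t^3 + 2*t^2 - 15*t)
Denominator: (t + 1)/(t + 4) - (t - 2)/(t - 5) = (-6*t + 3)/(t^2 - t - 20)
Divide: ((7*t + 75)/(t^3 + 2*t^2 - 15*t)) · ((t^2 - t - 20)/(-6*t + 3)) = (-7*t^3 - 68*t^2 + 215*t + 1500)/(6*t^4 + 9*t^3 - 96*t^2 + 45*t)

(-7*t^3 - 68*t^2 + 215*t + 1500)/(6*t^4 + 9*t^3 - 96*t^2 + 45*t)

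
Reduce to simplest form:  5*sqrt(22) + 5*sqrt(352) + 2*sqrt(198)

31*sqrt(22)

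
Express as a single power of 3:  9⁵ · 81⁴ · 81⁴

9⁵ = 3^10; 81⁴ = 3^16; 81⁴ = 3^16
Combine exponents: 3^42

3^42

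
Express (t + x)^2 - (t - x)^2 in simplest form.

4*t*x

Binomially expand both and collect terms in t, x.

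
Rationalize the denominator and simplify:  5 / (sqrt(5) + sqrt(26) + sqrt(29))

Group as (sqrt(26) + sqrt(29)) + sqrt(5); multiply by (sqrt(26) + sqrt(29)) - sqrt(5), then rationalise the remaining surd.

(-5*sqrt(3770) + 5*sqrt(29) + 20*sqrt(26) + 125*sqrt(5))/258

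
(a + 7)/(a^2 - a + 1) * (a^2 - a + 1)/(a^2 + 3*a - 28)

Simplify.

1/(a - 4)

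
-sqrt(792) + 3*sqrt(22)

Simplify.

sqrt(792) = 6*sqrt(22); 3*sqrt(22) = 3*sqrt(22)
Combine: (-6 + 3)·sqrt(22) = -3*sqrt(22)

-3*sqrt(22)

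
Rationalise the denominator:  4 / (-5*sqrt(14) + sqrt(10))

(-5*sqrt(14) - sqrt(10))/85

Multiply numerator and denominator by sqrt(10) + 5*sqrt(14).
Denominator becomes -340; numerator becomes 4*sqrt(10) + 20*sqrt(14).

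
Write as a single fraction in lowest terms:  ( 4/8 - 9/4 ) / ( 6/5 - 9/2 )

35/66

Numerator: 4/8 - 9/4 = -7/4
Denominator: 6/5 - 9/2 = -33/10
Divide: (-7/4) · (-10/33) = 35/66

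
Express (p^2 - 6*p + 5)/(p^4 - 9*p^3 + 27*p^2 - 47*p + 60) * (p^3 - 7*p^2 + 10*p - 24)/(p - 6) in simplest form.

(p - 1)/(p - 3)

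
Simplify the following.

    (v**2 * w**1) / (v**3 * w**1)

1/v

Quotient: (v**-1)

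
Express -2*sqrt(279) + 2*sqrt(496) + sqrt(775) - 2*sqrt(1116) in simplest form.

-5*sqrt(31)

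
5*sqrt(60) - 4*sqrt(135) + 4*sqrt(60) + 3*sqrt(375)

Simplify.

21*sqrt(15)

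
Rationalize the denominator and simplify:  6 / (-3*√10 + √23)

Multiply numerator and denominator by √23 + 3*√10.
Denominator becomes -67; numerator becomes 6*√23 + 18*√10.

(-18*√10 - 6*√23)/67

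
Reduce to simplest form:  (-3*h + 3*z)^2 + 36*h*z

After expansion: 9*h^2 + 18*h*z + 9*z^2 — a perfect-square trinomial.

9*(h + z)^2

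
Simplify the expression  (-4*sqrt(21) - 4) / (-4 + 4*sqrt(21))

-(1 + sqrt(21))^2/20

Multiply numerator and denominator by -4*sqrt(21) - 4.
Denominator becomes -320; numerator becomes 32*sqrt(21) + 352.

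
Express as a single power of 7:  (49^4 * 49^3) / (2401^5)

7^(-6)

49^4 = 7^8; 49^3 = 7^6; 2401^5 = 7^20
Combine exponents: 7^(-6)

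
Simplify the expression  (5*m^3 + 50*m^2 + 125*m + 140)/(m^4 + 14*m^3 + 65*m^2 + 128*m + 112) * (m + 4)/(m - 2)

5/(m - 2)

Factor: 5*m^3 + 50*m^2 + 125*m + 140 = 5*(m^2 + 3*m + 4)*(m + 7);  m^4 + 14*m^3 + 65*m^2 + 128*m + 112 = (m + 4)*(m^2 + 3*m + 4)*(m + 7)
Cancel the common factors (m^2 + 3*m + 4), (m + 7), (m + 4).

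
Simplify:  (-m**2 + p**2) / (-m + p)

Difference of squares: factor out (-m + p).

m + p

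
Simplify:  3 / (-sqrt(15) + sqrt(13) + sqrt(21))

(-57*sqrt(15) + 21*sqrt(21) + 69*sqrt(13) + 18*sqrt(455))/731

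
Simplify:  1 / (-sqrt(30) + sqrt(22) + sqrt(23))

(-15*sqrt(30) + 29*sqrt(23) + 31*sqrt(22) + 4*sqrt(3795))/1799

Group as (sqrt(22) + sqrt(23)) - sqrt(30); multiply by (sqrt(22) + sqrt(23)) + sqrt(30), then rationalise the remaining surd.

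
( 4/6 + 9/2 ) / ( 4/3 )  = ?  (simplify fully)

31/8

Numerator: 4/6 + 9/2 = 31/6
Denominator: 4/3 = 4/3
Divide: (31/6) · (3/4) = 31/8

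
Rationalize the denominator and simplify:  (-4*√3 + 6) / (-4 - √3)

Multiply numerator and denominator by -4 + √3.
Denominator becomes 13; numerator becomes -36 + 22*√3.

(-36 + 22*√3)/13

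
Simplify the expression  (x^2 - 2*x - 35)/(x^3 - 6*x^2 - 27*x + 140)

1/(x - 4)

Factor: x^2 - 2*x - 35 = (x + 5)*(x - 7);  x^3 - 6*x^2 - 27*x + 140 = (x + 5)*(x - 4)*(x - 7)
Cancel the common factors (x + 5), (x - 7).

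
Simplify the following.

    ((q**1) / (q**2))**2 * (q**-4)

Inside the bracket: (q**-1)
Raise to the power 2: (q**-2)
Multiply by (q**-4): add exponents.

q**(-6)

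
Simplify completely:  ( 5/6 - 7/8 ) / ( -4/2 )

Numerator: 5/6 - 7/8 = -1/24
Denominator: -4/2 = -2
Divide: (-1/24) · (-1/2) = 1/48

1/48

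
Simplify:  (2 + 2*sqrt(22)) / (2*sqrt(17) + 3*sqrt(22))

Multiply numerator and denominator by -2*sqrt(17) + 3*sqrt(22).
Denominator becomes 130; numerator becomes -4*sqrt(374) - 4*sqrt(17) + 6*sqrt(22) + 132.

(-2*sqrt(374) - 2*sqrt(17) + 3*sqrt(22) + 66)/65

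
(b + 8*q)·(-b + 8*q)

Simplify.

-b² + 64*q²

Product of conjugates: (P+Q)(P-Q) = P^2 - Q^2.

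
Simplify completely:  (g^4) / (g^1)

Quotient: g^3

g^3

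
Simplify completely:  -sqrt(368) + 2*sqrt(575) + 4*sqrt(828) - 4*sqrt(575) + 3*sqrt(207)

19*sqrt(23)

sqrt(368) = 4*sqrt(23); 2*sqrt(575) = 10*sqrt(23); 4*sqrt(828) = 24*sqrt(23); 4*sqrt(575) = 20*sqrt(23); 3*sqrt(207) = 9*sqrt(23)
Combine: (-4 + 10 + 24 - 20 + 9)·sqrt(23) = 19*sqrt(23)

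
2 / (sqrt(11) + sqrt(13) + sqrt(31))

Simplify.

Group as (sqrt(11) + sqrt(31)) + sqrt(13); multiply by (sqrt(11) + sqrt(31)) - sqrt(13), then rationalise the remaining surd.

(-4*sqrt(4433) - 14*sqrt(31) + 58*sqrt(13) + 66*sqrt(11))/523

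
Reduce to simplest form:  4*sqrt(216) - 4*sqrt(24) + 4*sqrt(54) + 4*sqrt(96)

44*sqrt(6)

4*sqrt(216) = 24*sqrt(6); 4*sqrt(24) = 8*sqrt(6); 4*sqrt(54) = 12*sqrt(6); 4*sqrt(96) = 16*sqrt(6)
Combine: (24 - 8 + 12 + 16)·sqrt(6) = 44*sqrt(6)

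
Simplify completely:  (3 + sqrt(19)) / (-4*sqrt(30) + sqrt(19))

Multiply numerator and denominator by sqrt(19) + 4*sqrt(30).
Denominator becomes -461; numerator becomes 3*sqrt(19) + 19 + 12*sqrt(30) + 4*sqrt(570).

(-4*sqrt(570) - 12*sqrt(30) - 19 - 3*sqrt(19))/461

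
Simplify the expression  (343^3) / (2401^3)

7^(-3)

343^3 = 7^9; 2401^3 = 7^12
Combine exponents: 7^(-3)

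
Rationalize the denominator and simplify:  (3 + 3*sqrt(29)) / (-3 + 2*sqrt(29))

(15*sqrt(29) + 183)/107

Multiply numerator and denominator by -2*sqrt(29) - 3.
Denominator becomes -107; numerator becomes -183 - 15*sqrt(29).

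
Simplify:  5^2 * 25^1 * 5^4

5^2 = 5^2; 25^1 = 5^2; 5^4 = 5^4
Combine exponents: 5^8

5^8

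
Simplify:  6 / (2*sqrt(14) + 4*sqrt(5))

(-sqrt(14) + 2*sqrt(5))/2

Multiply numerator and denominator by -2*sqrt(14) + 4*sqrt(5).
Denominator becomes 24; numerator becomes -12*sqrt(14) + 24*sqrt(5).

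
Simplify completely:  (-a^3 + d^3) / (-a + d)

a^2 + a*d + d^2

d^3 - a^3 = (-a + d)(a^2 + a*d + d^2).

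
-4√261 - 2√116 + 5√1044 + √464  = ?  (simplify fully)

18*√29

4√261 = 12*√29; 2√116 = 4*√29; 5√1044 = 30*√29; √464 = 4*√29
Combine: (-12 - 4 + 30 + 4)·√29 = 18*√29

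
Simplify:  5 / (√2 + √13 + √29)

(-45*√13 - 100*√2 + 5*√754 + 35*√29)/46

Group as (√13 + √29) + √2; multiply by (√13 + √29) - √2, then rationalise the remaining surd.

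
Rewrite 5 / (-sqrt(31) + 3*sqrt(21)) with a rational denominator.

Multiply numerator and denominator by sqrt(31) + 3*sqrt(21).
Denominator becomes 158; numerator becomes 5*sqrt(31) + 15*sqrt(21).

(5*sqrt(31) + 15*sqrt(21))/158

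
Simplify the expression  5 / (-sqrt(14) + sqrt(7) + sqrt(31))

Group as (sqrt(7) + sqrt(31)) - sqrt(14); multiply by (sqrt(7) + sqrt(31)) + sqrt(14), then rationalise the remaining surd.

(-60*sqrt(14) - 25*sqrt(31) + 95*sqrt(7) + 35*sqrt(62))/146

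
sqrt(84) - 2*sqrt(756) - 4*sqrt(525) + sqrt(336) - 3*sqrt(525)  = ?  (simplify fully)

-41*sqrt(21)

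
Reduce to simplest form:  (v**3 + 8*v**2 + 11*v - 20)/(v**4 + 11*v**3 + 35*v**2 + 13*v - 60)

Factor: v**3 + 8*v**2 + 11*v - 20 = (v - 1)*(v + 5)*(v + 4);  v**4 + 11*v**3 + 35*v**2 + 13*v - 60 = (v - 1)*(v + 3)*(v + 4)*(v + 5)
Cancel the common factors (v + 4), (v + 5), (v - 1).

1/(v + 3)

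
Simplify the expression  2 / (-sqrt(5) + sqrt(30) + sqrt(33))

Group as (sqrt(30) + sqrt(33)) - sqrt(5); multiply by (sqrt(30) + sqrt(33)) + sqrt(5), then rationalise the remaining surd.

(-29*sqrt(5) + sqrt(33) + 4*sqrt(30) + 15*sqrt(22))/149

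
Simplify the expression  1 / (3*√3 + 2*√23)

Multiply numerator and denominator by -3*√3 + 2*√23.
Denominator becomes 65; numerator becomes -3*√3 + 2*√23.

(-3*√3 + 2*√23)/65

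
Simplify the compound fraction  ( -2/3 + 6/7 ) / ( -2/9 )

Numerator: -2/3 + 6/7 = 4/21
Denominator: -2/9 = -2/9
Divide: (4/21) · (-9/2) = -6/7

-6/7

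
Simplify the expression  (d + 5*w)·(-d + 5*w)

(5*w)^2 - (d)^2 = -d² + 25*w².

-d² + 25*w²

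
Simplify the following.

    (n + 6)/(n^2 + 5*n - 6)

Factor: n^2 + 5*n - 6 = (n - 1)*(n + 6)
Cancel the common factor (n + 6).

1/(n - 1)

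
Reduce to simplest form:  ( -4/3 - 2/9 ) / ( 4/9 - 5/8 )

112/13

Numerator: -4/3 - 2/9 = -14/9
Denominator: 4/9 - 5/8 = -13/72
Divide: (-14/9) · (-72/13) = 112/13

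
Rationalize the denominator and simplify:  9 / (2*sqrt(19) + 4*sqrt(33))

(-9*sqrt(19) + 18*sqrt(33))/226

Multiply numerator and denominator by -4*sqrt(33) + 2*sqrt(19).
Denominator becomes -452; numerator becomes -36*sqrt(33) + 18*sqrt(19).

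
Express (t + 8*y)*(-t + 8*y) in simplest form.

(8*y)^2 - (t)^2 = -t^2 + 64*y^2.

-t^2 + 64*y^2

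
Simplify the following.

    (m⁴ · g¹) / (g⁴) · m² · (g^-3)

Quotient: m⁴ · (g^-3)
Multiply by m² · (g^-3): add exponents.

m⁶/g⁶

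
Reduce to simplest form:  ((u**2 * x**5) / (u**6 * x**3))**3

x**6/u**12

Inside the bracket: (u**-4) * x**2
Raise to the power 3: (u**-12) * x**6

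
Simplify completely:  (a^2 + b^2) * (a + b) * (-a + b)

Pair the conjugate factors: (b+a)(b-a) = -a^2 + b^2, then repeat with the next factor.

-a^4 + b^4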